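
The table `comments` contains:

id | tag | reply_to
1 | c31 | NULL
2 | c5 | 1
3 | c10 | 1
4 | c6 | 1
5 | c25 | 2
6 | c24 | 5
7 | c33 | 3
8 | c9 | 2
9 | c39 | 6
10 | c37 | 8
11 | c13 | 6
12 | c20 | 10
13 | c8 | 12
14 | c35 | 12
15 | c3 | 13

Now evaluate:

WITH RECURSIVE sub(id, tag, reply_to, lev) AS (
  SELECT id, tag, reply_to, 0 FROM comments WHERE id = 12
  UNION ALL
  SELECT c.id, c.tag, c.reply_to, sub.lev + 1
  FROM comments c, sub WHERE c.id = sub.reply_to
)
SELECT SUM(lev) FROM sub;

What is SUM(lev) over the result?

Base: id=12 (c20), reply_to=10, lev 0.
Iteration 1: join on id=10 -> c37 (id 10, reply_to=8, lev 1).
Iteration 2: join on id=8 -> c9 (id 8, reply_to=2, lev 2).
Iteration 3: join on id=2 -> c5 (id 2, reply_to=1, lev 3).
Iteration 4: join on id=1 -> c31 (id 1, reply_to=NULL, lev 4).
Iteration 5: reply_to is NULL; no match; recursion stops.
SUM(lev) = 0 + 1 + 2 + 3 + 4 = 10.

10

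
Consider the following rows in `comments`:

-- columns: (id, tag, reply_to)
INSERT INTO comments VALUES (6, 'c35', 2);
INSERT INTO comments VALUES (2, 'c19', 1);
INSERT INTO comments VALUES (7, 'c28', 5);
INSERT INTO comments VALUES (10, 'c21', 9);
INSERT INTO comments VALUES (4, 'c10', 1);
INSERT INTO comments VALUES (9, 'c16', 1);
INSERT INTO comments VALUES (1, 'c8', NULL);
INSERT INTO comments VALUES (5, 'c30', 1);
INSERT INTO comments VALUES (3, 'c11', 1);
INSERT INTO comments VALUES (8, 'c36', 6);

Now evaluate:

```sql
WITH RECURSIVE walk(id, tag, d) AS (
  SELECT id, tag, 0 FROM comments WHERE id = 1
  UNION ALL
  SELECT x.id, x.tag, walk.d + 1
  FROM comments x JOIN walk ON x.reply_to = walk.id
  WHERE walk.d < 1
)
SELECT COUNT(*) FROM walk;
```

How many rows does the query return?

6

Base: id=1 (c8) at d 0.
Iteration 1: rows with reply_to in {1} -> c19 (id 2, d 1), c11 (id 3, d 1), c10 (id 4, d 1), c30 (id 5, d 1), c16 (id 9, d 1).
Iteration 2: d < 1 fails for all current rows; recursion stops.
Total rows emitted: 6.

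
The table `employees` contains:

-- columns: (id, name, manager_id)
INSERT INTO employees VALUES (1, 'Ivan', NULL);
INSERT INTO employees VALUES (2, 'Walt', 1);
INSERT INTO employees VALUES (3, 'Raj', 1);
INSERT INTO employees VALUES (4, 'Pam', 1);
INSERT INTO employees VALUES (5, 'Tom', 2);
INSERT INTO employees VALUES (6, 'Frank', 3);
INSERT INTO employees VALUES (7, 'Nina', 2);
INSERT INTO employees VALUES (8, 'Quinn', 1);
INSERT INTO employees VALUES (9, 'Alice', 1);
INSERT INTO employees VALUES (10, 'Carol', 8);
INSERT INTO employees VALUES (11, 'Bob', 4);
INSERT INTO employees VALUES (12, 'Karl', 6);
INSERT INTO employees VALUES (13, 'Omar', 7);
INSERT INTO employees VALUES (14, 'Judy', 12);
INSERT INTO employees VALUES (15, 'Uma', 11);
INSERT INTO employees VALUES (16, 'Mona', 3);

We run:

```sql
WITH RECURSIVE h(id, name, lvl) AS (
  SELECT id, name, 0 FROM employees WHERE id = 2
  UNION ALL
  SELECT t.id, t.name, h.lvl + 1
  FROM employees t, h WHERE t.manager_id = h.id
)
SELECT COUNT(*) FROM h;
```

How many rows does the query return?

4

Base: id=2 (Walt) at lvl 0.
Iteration 1: rows with manager_id in {2} -> Tom (id 5, lvl 1), Nina (id 7, lvl 1).
Iteration 2: rows with manager_id in {5,7} -> Omar (id 13, lvl 2).
Iteration 3: no rows with manager_id in {13}; recursion stops.
Total rows emitted: 4.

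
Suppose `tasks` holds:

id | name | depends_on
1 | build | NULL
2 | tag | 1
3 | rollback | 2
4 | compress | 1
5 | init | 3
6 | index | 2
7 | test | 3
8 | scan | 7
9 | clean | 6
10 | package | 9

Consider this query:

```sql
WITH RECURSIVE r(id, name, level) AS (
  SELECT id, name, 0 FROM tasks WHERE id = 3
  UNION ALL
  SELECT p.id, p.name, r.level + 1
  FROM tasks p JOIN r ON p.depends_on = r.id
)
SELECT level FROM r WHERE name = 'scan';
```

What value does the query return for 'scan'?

Base: id=3 (rollback) at level 0.
Iteration 1: rows with depends_on in {3} -> init (id 5, level 1), test (id 7, level 1).
Iteration 2: rows with depends_on in {5,7} -> scan (id 8, level 2).
Iteration 3: no rows with depends_on in {8}; recursion stops.

2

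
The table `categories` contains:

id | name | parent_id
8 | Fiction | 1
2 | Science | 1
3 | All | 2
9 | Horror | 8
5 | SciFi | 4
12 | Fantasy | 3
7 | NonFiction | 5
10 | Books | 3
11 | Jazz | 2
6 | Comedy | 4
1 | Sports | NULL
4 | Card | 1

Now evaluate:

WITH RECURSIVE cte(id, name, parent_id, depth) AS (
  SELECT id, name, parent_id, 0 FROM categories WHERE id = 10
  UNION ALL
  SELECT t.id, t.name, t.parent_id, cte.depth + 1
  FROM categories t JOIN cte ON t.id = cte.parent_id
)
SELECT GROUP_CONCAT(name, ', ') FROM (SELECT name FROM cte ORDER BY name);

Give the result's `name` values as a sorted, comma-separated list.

Base: id=10 (Books), parent_id=3, depth 0.
Iteration 1: join on id=3 -> All (id 3, parent_id=2, depth 1).
Iteration 2: join on id=2 -> Science (id 2, parent_id=1, depth 2).
Iteration 3: join on id=1 -> Sports (id 1, parent_id=NULL, depth 3).
Iteration 4: parent_id is NULL; no match; recursion stops.

All, Books, Science, Sports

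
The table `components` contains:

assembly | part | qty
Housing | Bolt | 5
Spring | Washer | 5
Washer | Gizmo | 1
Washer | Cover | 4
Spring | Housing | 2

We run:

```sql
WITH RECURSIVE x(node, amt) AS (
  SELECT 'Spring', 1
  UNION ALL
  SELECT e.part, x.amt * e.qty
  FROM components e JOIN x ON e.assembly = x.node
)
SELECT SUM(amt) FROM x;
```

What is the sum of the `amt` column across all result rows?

43

Base: (Spring, amt=1).
Iteration 1: components of {Spring} -> Housing = 1*2 = 2, Washer = 1*5 = 5.
Iteration 2: components of {Housing,Washer} -> Bolt = 2*5 = 10, Cover = 5*4 = 20, Gizmo = 5*1 = 5.
Iteration 3: no further components; recursion stops.
SUM(amt) = 1 + 2 + 5 + 10 + 20 + 5 = 43.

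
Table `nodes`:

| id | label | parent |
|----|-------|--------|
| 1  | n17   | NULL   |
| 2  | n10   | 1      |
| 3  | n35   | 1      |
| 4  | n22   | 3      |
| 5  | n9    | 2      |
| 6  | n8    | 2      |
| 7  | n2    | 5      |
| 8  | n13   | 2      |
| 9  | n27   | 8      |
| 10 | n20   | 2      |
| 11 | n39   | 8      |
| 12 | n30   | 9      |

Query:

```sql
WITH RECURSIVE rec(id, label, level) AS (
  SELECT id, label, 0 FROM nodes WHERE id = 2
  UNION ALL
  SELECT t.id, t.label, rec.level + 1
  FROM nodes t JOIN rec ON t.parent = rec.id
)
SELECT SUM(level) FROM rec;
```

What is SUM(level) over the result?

13

Base: id=2 (n10) at level 0.
Iteration 1: rows with parent in {2} -> n9 (id 5, level 1), n8 (id 6, level 1), n13 (id 8, level 1), n20 (id 10, level 1).
Iteration 2: rows with parent in {5,6,8,10} -> n2 (id 7, level 2), n27 (id 9, level 2), n39 (id 11, level 2).
Iteration 3: rows with parent in {7,9,11} -> n30 (id 12, level 3).
Iteration 4: no rows with parent in {12}; recursion stops.
SUM(level) = 0 + 1 + 1 + 1 + 1 + 2 + 2 + 2 + 3 = 13.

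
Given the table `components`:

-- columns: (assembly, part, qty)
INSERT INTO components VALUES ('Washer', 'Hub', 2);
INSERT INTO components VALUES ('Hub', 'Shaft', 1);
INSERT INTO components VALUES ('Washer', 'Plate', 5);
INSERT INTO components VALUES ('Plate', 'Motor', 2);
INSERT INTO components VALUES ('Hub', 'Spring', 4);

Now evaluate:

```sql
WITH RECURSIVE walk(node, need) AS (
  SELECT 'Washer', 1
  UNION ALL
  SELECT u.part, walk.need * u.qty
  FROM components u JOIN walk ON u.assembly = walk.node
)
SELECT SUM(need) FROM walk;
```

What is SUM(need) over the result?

28

Base: (Washer, need=1).
Iteration 1: components of {Washer} -> Hub = 1*2 = 2, Plate = 1*5 = 5.
Iteration 2: components of {Hub,Plate} -> Motor = 5*2 = 10, Shaft = 2*1 = 2, Spring = 2*4 = 8.
Iteration 3: no further components; recursion stops.
SUM(need) = 1 + 2 + 5 + 2 + 8 + 10 = 28.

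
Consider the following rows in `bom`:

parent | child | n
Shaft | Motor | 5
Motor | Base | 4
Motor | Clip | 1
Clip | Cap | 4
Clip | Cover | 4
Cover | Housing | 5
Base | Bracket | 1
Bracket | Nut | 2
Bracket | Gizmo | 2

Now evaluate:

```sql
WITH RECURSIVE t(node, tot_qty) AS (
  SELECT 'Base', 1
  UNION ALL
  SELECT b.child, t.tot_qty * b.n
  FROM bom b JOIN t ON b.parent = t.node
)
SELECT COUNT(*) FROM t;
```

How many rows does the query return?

Base: (Base, tot_qty=1).
Iteration 1: components of {Base} -> Bracket = 1*1 = 1.
Iteration 2: components of {Bracket} -> Gizmo = 1*2 = 2, Nut = 1*2 = 2.
Iteration 3: no further components; recursion stops.
Total rows emitted: 4.

4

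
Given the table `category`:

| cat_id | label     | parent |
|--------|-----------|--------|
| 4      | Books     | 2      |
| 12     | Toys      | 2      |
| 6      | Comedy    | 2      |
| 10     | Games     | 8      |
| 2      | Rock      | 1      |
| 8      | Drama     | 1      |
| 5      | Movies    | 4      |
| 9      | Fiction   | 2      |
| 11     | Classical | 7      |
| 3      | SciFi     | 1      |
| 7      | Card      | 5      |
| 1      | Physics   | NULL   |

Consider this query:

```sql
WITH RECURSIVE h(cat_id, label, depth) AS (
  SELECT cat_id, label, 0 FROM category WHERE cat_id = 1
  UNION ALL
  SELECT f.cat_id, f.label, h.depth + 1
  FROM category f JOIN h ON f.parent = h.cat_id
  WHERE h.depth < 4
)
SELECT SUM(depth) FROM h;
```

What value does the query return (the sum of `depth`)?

Base: cat_id=1 (Physics) at depth 0.
Iteration 1: rows with parent in {1} -> Rock (id 2, depth 1), SciFi (id 3, depth 1), Drama (id 8, depth 1).
Iteration 2: rows with parent in {2,3,8} -> Books (id 4, depth 2), Comedy (id 6, depth 2), Fiction (id 9, depth 2), Games (id 10, depth 2), Toys (id 12, depth 2).
Iteration 3: rows with parent in {4,6,9,10,12} -> Movies (id 5, depth 3).
Iteration 4: rows with parent in {5} -> Card (id 7, depth 4).
Iteration 5: depth < 4 fails for all current rows; recursion stops.
SUM(depth) = 0 + 1 + 1 + 1 + 2 + 2 + 2 + 2 + 2 + 3 + 4 = 20.

20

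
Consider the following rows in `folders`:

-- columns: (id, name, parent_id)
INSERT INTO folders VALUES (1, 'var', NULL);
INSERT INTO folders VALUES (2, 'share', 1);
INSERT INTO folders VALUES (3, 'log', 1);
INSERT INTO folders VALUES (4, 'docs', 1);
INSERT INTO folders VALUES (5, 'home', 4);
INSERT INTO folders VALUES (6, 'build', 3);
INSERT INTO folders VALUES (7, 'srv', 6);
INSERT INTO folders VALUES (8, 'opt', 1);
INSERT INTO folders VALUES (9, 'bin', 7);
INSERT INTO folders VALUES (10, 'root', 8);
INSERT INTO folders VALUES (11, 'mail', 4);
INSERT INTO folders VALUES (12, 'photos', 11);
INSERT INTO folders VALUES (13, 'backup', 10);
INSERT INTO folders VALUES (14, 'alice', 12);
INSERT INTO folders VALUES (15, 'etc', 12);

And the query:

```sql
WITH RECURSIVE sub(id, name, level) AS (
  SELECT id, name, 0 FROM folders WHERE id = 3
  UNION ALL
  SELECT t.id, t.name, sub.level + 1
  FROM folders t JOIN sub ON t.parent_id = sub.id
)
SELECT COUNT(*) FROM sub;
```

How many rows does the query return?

4

Base: id=3 (log) at level 0.
Iteration 1: rows with parent_id in {3} -> build (id 6, level 1).
Iteration 2: rows with parent_id in {6} -> srv (id 7, level 2).
Iteration 3: rows with parent_id in {7} -> bin (id 9, level 3).
Iteration 4: no rows with parent_id in {9}; recursion stops.
Total rows emitted: 4.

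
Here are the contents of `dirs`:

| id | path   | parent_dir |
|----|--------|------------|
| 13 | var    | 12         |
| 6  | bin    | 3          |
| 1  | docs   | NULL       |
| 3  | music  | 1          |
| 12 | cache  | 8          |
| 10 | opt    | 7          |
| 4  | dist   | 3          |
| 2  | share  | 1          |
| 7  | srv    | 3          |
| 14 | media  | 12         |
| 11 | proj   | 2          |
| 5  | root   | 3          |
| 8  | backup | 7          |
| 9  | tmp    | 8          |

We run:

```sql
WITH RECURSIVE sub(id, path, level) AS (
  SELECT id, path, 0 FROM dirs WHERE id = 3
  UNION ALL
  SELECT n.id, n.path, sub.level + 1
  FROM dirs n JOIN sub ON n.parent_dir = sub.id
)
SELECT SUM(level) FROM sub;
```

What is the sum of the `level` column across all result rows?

22

Base: id=3 (music) at level 0.
Iteration 1: rows with parent_dir in {3} -> dist (id 4, level 1), root (id 5, level 1), bin (id 6, level 1), srv (id 7, level 1).
Iteration 2: rows with parent_dir in {4,5,6,7} -> backup (id 8, level 2), opt (id 10, level 2).
Iteration 3: rows with parent_dir in {8,10} -> tmp (id 9, level 3), cache (id 12, level 3).
Iteration 4: rows with parent_dir in {9,12} -> var (id 13, level 4), media (id 14, level 4).
Iteration 5: no rows with parent_dir in {13,14}; recursion stops.
SUM(level) = 0 + 1 + 1 + 1 + 1 + 2 + 2 + 3 + 3 + 4 + 4 = 22.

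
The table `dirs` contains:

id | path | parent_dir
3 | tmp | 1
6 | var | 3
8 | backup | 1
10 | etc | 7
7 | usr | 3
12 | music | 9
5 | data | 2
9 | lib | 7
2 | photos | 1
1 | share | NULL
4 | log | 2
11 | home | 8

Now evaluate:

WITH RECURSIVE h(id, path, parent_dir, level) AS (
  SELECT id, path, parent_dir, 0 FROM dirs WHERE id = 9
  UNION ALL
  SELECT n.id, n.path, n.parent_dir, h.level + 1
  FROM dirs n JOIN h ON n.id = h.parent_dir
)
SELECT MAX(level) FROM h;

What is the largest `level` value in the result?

Base: id=9 (lib), parent_dir=7, level 0.
Iteration 1: join on id=7 -> usr (id 7, parent_dir=3, level 1).
Iteration 2: join on id=3 -> tmp (id 3, parent_dir=1, level 2).
Iteration 3: join on id=1 -> share (id 1, parent_dir=NULL, level 3).
Iteration 4: parent_dir is NULL; no match; recursion stops.
level values: 0, 1, 2, 3; the maximum is 3.

3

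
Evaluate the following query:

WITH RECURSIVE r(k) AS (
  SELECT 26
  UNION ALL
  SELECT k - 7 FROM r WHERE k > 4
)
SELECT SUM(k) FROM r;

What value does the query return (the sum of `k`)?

Base: k=26.
Iteration 1: 26 > 4 holds -> k = 26 - 7 = 19.
Iteration 2: 19 > 4 holds -> k = 19 - 7 = 12.
Iteration 3: 12 > 4 holds -> k = 12 - 7 = 5.
Iteration 4: 5 > 4 holds -> k = 5 - 7 = -2.
Iteration 5: -2 > 4 fails; recursion stops.
SUM(k) = 26 + 19 + 12 + 5 + -2 = 60.

60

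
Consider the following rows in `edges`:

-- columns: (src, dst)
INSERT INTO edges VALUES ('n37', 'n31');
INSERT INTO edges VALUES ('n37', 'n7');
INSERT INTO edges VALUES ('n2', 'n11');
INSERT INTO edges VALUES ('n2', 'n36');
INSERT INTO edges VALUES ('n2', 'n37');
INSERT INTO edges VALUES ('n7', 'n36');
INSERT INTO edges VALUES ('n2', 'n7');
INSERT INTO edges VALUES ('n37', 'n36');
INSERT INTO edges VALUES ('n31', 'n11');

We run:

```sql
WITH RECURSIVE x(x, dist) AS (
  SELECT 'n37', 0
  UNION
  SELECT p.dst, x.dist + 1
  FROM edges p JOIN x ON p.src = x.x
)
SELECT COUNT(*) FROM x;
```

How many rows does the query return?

Base: (n37, dist=0).
Iteration 1: edges from {n37} -> (n31, dist=1), (n36, dist=1), (n7, dist=1).
Iteration 2: edges from {n31,n36,n7} -> (n11, dist=2), (n36, dist=2).
Iteration 3: no outgoing edges from {n11,n36}; recursion stops.
Total rows emitted: 6.

6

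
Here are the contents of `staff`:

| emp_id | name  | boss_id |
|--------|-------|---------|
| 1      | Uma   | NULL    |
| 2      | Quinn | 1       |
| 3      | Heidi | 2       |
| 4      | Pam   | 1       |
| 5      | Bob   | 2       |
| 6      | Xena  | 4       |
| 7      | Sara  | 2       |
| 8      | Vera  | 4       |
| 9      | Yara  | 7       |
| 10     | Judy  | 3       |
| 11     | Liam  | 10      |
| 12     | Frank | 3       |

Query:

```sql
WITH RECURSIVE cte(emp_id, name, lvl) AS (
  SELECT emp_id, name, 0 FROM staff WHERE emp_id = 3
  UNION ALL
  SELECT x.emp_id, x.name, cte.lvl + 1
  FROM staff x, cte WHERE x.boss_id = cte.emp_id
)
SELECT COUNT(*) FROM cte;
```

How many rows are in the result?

4

Base: emp_id=3 (Heidi) at lvl 0.
Iteration 1: rows with boss_id in {3} -> Judy (id 10, lvl 1), Frank (id 12, lvl 1).
Iteration 2: rows with boss_id in {10,12} -> Liam (id 11, lvl 2).
Iteration 3: no rows with boss_id in {11}; recursion stops.
Total rows emitted: 4.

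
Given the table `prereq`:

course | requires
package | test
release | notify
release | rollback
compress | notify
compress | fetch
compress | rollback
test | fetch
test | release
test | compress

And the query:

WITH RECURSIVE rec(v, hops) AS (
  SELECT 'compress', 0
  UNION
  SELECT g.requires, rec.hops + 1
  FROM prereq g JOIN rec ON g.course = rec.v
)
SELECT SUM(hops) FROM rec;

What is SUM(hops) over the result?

3

Base: (compress, hops=0).
Iteration 1: edges from {compress} -> (fetch, hops=1), (notify, hops=1), (rollback, hops=1).
Iteration 2: no outgoing edges from {fetch,notify,rollback}; recursion stops.
SUM(hops) = 0 + 1 + 1 + 1 = 3.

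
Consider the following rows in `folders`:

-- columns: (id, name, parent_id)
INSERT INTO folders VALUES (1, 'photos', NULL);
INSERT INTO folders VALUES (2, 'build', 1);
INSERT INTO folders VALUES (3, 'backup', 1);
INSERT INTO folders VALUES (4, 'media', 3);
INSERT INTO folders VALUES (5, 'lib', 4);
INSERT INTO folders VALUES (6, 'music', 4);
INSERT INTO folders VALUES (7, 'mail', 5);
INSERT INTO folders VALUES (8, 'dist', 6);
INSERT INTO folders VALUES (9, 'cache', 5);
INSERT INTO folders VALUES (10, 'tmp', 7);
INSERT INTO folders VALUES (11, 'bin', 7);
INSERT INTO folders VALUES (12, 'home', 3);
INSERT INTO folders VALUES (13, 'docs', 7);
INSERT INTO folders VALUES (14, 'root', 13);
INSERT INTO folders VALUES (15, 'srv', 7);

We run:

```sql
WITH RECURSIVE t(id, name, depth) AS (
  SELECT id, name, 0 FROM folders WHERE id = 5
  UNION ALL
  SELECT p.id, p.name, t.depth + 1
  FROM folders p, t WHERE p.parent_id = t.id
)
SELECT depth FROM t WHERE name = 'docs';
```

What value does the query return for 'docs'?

Base: id=5 (lib) at depth 0.
Iteration 1: rows with parent_id in {5} -> mail (id 7, depth 1), cache (id 9, depth 1).
Iteration 2: rows with parent_id in {7,9} -> tmp (id 10, depth 2), bin (id 11, depth 2), docs (id 13, depth 2), srv (id 15, depth 2).
Iteration 3: rows with parent_id in {10,11,13,15} -> root (id 14, depth 3).
Iteration 4: no rows with parent_id in {14}; recursion stops.

2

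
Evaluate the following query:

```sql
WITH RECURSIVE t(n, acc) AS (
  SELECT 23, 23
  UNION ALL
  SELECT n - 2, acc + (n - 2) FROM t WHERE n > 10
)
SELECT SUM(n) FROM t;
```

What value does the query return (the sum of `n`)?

128

Base: n=23, acc=23.
Iteration 1: 23 > 10 holds -> n = 23 - 2 = 21, acc = 23 + 21 = 44.
Iteration 2: 21 > 10 holds -> n = 21 - 2 = 19, acc = 44 + 19 = 63.
Iteration 3: 19 > 10 holds -> n = 19 - 2 = 17, acc = 63 + 17 = 80.
Iteration 4: 17 > 10 holds -> n = 17 - 2 = 15, acc = 80 + 15 = 95.
Iteration 5: 15 > 10 holds -> n = 15 - 2 = 13, acc = 95 + 13 = 108.
Iteration 6: 13 > 10 holds -> n = 13 - 2 = 11, acc = 108 + 11 = 119.
Iteration 7: 11 > 10 holds -> n = 11 - 2 = 9, acc = 119 + 9 = 128.
Iteration 8: 9 > 10 fails; recursion stops.
SUM(n) = 23 + 21 + 19 + 17 + 15 + 13 + 11 + 9 = 128.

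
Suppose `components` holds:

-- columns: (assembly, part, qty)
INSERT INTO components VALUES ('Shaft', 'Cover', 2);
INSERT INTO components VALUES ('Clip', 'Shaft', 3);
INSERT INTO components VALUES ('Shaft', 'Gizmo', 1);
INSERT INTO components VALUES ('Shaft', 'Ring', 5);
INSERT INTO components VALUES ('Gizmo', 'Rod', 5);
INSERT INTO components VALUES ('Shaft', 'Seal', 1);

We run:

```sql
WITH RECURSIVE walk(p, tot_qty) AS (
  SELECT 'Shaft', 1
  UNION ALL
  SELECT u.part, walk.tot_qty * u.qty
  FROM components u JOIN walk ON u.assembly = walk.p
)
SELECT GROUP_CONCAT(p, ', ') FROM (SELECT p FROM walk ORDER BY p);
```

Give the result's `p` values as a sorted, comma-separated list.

Base: (Shaft, tot_qty=1).
Iteration 1: components of {Shaft} -> Cover = 1*2 = 2, Gizmo = 1*1 = 1, Ring = 1*5 = 5, Seal = 1*1 = 1.
Iteration 2: components of {Cover,Gizmo,Ring,Seal} -> Rod = 1*5 = 5.
Iteration 3: no further components; recursion stops.

Cover, Gizmo, Ring, Rod, Seal, Shaft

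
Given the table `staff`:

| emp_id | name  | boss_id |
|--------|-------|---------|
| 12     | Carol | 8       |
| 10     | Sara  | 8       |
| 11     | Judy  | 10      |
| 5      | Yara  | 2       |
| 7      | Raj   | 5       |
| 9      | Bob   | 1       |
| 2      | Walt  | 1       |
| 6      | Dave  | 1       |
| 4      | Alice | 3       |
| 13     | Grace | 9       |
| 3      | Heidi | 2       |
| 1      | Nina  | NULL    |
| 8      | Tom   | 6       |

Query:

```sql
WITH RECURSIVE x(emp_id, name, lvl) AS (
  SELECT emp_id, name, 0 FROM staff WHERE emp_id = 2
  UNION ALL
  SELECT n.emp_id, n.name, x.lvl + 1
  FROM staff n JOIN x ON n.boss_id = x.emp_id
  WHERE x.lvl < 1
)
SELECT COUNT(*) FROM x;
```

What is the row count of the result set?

3

Base: emp_id=2 (Walt) at lvl 0.
Iteration 1: rows with boss_id in {2} -> Heidi (id 3, lvl 1), Yara (id 5, lvl 1).
Iteration 2: lvl < 1 fails for all current rows; recursion stops.
Total rows emitted: 3.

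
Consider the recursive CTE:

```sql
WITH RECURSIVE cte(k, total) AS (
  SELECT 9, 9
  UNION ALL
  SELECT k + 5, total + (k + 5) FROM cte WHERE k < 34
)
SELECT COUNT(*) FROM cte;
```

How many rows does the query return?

6

Base: k=9, total=9.
Iteration 1: 9 < 34 holds -> k = 9 + 5 = 14, total = 9 + 14 = 23.
Iteration 2: 14 < 34 holds -> k = 14 + 5 = 19, total = 23 + 19 = 42.
Iteration 3: 19 < 34 holds -> k = 19 + 5 = 24, total = 42 + 24 = 66.
Iteration 4: 24 < 34 holds -> k = 24 + 5 = 29, total = 66 + 29 = 95.
Iteration 5: 29 < 34 holds -> k = 29 + 5 = 34, total = 95 + 34 = 129.
Iteration 6: 34 < 34 fails; recursion stops.
Total rows emitted: 6.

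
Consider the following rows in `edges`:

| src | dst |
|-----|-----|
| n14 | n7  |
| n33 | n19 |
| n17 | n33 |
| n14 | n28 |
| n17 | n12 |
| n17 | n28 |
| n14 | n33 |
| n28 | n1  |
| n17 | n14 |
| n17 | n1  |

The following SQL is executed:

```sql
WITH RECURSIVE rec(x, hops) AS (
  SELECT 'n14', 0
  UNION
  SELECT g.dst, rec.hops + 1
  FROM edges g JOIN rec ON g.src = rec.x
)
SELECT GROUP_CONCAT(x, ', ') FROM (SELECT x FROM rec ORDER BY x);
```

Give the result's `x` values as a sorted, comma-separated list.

n1, n14, n19, n28, n33, n7

Base: (n14, hops=0).
Iteration 1: edges from {n14} -> (n28, hops=1), (n33, hops=1), (n7, hops=1).
Iteration 2: edges from {n28,n33,n7} -> (n1, hops=2), (n19, hops=2).
Iteration 3: no outgoing edges from {n1,n19}; recursion stops.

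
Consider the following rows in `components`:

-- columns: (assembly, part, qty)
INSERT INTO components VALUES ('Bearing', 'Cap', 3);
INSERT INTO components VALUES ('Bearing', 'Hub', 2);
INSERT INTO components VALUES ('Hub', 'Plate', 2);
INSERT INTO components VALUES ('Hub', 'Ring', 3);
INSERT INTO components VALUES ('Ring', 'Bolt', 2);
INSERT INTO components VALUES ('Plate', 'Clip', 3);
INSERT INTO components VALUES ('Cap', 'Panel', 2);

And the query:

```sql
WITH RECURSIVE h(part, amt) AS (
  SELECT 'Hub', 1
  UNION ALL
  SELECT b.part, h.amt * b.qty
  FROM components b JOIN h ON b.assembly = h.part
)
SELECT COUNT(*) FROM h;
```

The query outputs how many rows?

Base: (Hub, amt=1).
Iteration 1: components of {Hub} -> Plate = 1*2 = 2, Ring = 1*3 = 3.
Iteration 2: components of {Plate,Ring} -> Bolt = 3*2 = 6, Clip = 2*3 = 6.
Iteration 3: no further components; recursion stops.
Total rows emitted: 5.

5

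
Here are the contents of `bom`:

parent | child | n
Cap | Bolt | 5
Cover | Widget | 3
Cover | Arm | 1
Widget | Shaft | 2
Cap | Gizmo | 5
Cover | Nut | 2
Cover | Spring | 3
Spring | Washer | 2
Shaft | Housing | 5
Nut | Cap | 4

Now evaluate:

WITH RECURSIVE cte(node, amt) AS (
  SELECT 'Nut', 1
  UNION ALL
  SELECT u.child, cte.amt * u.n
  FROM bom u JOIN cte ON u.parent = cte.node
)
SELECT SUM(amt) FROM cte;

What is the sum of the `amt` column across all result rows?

Base: (Nut, amt=1).
Iteration 1: components of {Nut} -> Cap = 1*4 = 4.
Iteration 2: components of {Cap} -> Bolt = 4*5 = 20, Gizmo = 4*5 = 20.
Iteration 3: no further components; recursion stops.
SUM(amt) = 1 + 4 + 20 + 20 = 45.

45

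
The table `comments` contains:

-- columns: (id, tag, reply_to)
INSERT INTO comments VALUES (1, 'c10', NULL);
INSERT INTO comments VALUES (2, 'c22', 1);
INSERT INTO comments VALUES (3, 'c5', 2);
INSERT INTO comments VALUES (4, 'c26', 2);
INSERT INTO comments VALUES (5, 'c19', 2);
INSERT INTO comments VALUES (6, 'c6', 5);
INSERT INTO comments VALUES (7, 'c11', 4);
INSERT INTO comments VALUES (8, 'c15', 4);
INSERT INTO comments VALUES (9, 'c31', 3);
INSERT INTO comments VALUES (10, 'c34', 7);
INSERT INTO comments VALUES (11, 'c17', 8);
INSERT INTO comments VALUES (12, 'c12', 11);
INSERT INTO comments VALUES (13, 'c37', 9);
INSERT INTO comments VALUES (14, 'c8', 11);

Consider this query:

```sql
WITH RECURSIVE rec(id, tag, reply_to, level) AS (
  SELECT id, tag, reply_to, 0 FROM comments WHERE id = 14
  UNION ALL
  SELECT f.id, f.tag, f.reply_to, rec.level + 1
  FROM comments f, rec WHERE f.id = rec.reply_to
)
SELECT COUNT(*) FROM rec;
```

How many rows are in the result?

6

Base: id=14 (c8), reply_to=11, level 0.
Iteration 1: join on id=11 -> c17 (id 11, reply_to=8, level 1).
Iteration 2: join on id=8 -> c15 (id 8, reply_to=4, level 2).
Iteration 3: join on id=4 -> c26 (id 4, reply_to=2, level 3).
Iteration 4: join on id=2 -> c22 (id 2, reply_to=1, level 4).
Iteration 5: join on id=1 -> c10 (id 1, reply_to=NULL, level 5).
Iteration 6: reply_to is NULL; no match; recursion stops.
Total rows emitted: 6.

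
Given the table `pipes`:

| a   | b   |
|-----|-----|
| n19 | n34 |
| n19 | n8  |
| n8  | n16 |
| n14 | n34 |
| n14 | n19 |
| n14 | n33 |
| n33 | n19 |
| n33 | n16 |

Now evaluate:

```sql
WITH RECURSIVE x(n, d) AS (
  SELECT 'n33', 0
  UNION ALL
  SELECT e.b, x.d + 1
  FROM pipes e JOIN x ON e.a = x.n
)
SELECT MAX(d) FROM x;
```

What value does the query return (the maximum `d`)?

3

Base: (n33, d=0).
Iteration 1: edges from {n33} -> (n16, d=1), (n19, d=1).
Iteration 2: edges from {n16,n19} -> (n34, d=2), (n8, d=2).
Iteration 3: edges from {n34,n8} -> (n16, d=3).
Iteration 4: no outgoing edges from {n16}; recursion stops.
d values: 0, 1, 1, 2, 2, 3; the maximum is 3.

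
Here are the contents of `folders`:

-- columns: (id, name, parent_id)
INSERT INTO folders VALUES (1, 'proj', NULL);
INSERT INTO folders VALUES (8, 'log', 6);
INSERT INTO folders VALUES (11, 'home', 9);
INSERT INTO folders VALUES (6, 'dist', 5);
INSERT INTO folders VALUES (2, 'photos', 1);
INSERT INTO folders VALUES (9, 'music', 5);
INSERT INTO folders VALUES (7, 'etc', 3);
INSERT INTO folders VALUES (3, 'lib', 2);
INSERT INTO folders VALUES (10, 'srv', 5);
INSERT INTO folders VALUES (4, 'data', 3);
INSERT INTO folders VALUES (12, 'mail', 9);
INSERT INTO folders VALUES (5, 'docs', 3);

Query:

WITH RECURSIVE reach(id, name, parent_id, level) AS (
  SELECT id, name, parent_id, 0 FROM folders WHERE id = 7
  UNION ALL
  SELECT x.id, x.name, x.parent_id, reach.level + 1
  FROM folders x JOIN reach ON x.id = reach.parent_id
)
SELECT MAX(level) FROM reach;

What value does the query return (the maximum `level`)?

3

Base: id=7 (etc), parent_id=3, level 0.
Iteration 1: join on id=3 -> lib (id 3, parent_id=2, level 1).
Iteration 2: join on id=2 -> photos (id 2, parent_id=1, level 2).
Iteration 3: join on id=1 -> proj (id 1, parent_id=NULL, level 3).
Iteration 4: parent_id is NULL; no match; recursion stops.
level values: 0, 1, 2, 3; the maximum is 3.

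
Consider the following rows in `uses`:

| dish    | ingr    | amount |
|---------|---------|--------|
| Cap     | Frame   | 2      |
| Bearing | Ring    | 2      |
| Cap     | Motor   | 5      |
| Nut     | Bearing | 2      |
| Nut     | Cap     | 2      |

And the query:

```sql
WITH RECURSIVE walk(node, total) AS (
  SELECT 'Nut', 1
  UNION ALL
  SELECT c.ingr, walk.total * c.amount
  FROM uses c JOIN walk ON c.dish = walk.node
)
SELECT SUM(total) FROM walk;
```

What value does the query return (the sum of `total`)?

23

Base: (Nut, total=1).
Iteration 1: components of {Nut} -> Bearing = 1*2 = 2, Cap = 1*2 = 2.
Iteration 2: components of {Bearing,Cap} -> Frame = 2*2 = 4, Motor = 2*5 = 10, Ring = 2*2 = 4.
Iteration 3: no further components; recursion stops.
SUM(total) = 1 + 2 + 2 + 4 + 4 + 10 = 23.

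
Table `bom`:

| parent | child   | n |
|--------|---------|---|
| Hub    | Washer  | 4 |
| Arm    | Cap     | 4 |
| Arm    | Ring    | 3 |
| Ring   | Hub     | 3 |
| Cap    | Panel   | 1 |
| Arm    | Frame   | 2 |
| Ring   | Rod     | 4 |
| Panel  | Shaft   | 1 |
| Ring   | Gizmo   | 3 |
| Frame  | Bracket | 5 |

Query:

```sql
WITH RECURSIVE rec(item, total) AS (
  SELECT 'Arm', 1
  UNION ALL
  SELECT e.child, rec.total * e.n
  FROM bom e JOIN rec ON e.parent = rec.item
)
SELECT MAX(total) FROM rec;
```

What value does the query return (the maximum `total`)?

Base: (Arm, total=1).
Iteration 1: components of {Arm} -> Cap = 1*4 = 4, Frame = 1*2 = 2, Ring = 1*3 = 3.
Iteration 2: components of {Cap,Frame,Ring} -> Bracket = 2*5 = 10, Gizmo = 3*3 = 9, Hub = 3*3 = 9, Panel = 4*1 = 4, Rod = 3*4 = 12.
Iteration 3: components of {Bracket,Gizmo,Hub,Panel,Rod} -> Shaft = 4*1 = 4, Washer = 9*4 = 36.
Iteration 4: no further components; recursion stops.
total values: 1, 3, 2, 4, 9, 12, 9, 10, 4, 36, 4; the maximum is 36.

36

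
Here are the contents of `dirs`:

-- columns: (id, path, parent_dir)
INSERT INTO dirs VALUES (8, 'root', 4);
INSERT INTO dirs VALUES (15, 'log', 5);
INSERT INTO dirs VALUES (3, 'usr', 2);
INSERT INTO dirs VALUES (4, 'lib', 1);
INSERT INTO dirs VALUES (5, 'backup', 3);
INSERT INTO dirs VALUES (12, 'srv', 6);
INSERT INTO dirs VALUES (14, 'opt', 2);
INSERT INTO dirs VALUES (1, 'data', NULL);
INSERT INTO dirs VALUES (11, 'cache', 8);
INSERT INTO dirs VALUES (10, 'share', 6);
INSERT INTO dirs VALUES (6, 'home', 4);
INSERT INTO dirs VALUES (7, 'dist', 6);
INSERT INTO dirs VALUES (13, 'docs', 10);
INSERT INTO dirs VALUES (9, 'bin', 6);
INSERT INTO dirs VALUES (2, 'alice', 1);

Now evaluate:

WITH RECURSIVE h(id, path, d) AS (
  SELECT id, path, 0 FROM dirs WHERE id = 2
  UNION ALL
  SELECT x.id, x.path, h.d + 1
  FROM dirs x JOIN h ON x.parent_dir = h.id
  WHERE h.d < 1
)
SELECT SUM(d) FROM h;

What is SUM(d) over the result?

Base: id=2 (alice) at d 0.
Iteration 1: rows with parent_dir in {2} -> usr (id 3, d 1), opt (id 14, d 1).
Iteration 2: d < 1 fails for all current rows; recursion stops.
SUM(d) = 0 + 1 + 1 = 2.

2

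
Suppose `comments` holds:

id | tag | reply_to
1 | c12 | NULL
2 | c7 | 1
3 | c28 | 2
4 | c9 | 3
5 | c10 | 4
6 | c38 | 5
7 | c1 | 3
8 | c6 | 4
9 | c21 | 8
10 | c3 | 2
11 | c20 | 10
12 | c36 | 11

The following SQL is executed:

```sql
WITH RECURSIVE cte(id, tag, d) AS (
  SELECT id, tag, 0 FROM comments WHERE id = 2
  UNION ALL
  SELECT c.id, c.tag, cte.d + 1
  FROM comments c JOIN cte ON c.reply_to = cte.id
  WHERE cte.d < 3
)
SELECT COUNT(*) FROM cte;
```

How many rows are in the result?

9

Base: id=2 (c7) at d 0.
Iteration 1: rows with reply_to in {2} -> c28 (id 3, d 1), c3 (id 10, d 1).
Iteration 2: rows with reply_to in {3,10} -> c9 (id 4, d 2), c1 (id 7, d 2), c20 (id 11, d 2).
Iteration 3: rows with reply_to in {4,7,11} -> c10 (id 5, d 3), c6 (id 8, d 3), c36 (id 12, d 3).
Iteration 4: d < 3 fails for all current rows; recursion stops.
Total rows emitted: 9.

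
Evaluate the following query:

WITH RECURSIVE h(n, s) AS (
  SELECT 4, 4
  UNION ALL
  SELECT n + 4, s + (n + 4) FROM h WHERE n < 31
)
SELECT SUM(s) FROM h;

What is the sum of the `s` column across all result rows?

Base: n=4, s=4.
Iteration 1: 4 < 31 holds -> n = 4 + 4 = 8, s = 4 + 8 = 12.
Iteration 2: 8 < 31 holds -> n = 8 + 4 = 12, s = 12 + 12 = 24.
Iteration 3: 12 < 31 holds -> n = 12 + 4 = 16, s = 24 + 16 = 40.
Iteration 4: 16 < 31 holds -> n = 16 + 4 = 20, s = 40 + 20 = 60.
Iteration 5: 20 < 31 holds -> n = 20 + 4 = 24, s = 60 + 24 = 84.
Iteration 6: 24 < 31 holds -> n = 24 + 4 = 28, s = 84 + 28 = 112.
Iteration 7: 28 < 31 holds -> n = 28 + 4 = 32, s = 112 + 32 = 144.
Iteration 8: 32 < 31 fails; recursion stops.
SUM(s) = 4 + 12 + 24 + 40 + 60 + 84 + 112 + 144 = 480.

480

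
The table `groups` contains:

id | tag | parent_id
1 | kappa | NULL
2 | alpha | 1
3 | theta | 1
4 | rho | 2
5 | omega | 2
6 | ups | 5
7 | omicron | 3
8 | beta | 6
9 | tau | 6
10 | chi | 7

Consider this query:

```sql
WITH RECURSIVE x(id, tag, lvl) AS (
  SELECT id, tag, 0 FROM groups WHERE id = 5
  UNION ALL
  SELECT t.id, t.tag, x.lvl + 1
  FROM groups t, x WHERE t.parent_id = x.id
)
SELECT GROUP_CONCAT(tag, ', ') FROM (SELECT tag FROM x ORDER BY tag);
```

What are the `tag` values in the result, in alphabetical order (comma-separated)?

Base: id=5 (omega) at lvl 0.
Iteration 1: rows with parent_id in {5} -> ups (id 6, lvl 1).
Iteration 2: rows with parent_id in {6} -> beta (id 8, lvl 2), tau (id 9, lvl 2).
Iteration 3: no rows with parent_id in {8,9}; recursion stops.

beta, omega, tau, ups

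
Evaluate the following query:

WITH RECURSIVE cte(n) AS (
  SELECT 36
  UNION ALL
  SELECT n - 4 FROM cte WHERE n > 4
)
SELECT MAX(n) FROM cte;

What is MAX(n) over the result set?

Base: n=36.
Iteration 1: 36 > 4 holds -> n = 36 - 4 = 32.
Iteration 2: 32 > 4 holds -> n = 32 - 4 = 28.
Iteration 3: 28 > 4 holds -> n = 28 - 4 = 24.
Iteration 4: 24 > 4 holds -> n = 24 - 4 = 20.
Iteration 5: 20 > 4 holds -> n = 20 - 4 = 16.
Iteration 6: 16 > 4 holds -> n = 16 - 4 = 12.
Iteration 7: 12 > 4 holds -> n = 12 - 4 = 8.
Iteration 8: 8 > 4 holds -> n = 8 - 4 = 4.
Iteration 9: 4 > 4 fails; recursion stops.
n values: 36, 32, 28, 24, 20, 16, 12, 8, 4; the maximum is 36.

36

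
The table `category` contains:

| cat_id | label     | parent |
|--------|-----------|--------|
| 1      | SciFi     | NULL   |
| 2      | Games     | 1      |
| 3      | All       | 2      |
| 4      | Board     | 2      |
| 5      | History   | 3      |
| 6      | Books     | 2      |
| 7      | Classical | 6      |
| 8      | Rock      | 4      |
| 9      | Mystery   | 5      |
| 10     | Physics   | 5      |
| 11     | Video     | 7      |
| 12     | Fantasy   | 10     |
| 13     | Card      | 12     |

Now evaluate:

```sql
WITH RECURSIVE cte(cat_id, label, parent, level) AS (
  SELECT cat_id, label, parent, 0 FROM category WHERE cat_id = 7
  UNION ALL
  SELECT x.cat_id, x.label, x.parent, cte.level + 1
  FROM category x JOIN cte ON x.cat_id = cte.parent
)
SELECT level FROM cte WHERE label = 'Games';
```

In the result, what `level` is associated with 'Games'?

2

Base: cat_id=7 (Classical), parent=6, level 0.
Iteration 1: join on cat_id=6 -> Books (id 6, parent=2, level 1).
Iteration 2: join on cat_id=2 -> Games (id 2, parent=1, level 2).
Iteration 3: join on cat_id=1 -> SciFi (id 1, parent=NULL, level 3).
Iteration 4: parent is NULL; no match; recursion stops.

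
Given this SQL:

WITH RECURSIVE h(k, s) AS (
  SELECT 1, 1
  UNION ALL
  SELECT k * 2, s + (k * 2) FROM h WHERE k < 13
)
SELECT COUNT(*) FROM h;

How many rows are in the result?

5

Base: k=1, s=1.
Iteration 1: 1 < 13 holds -> k = 1 * 2 = 2, s = 1 + 2 = 3.
Iteration 2: 2 < 13 holds -> k = 2 * 2 = 4, s = 3 + 4 = 7.
Iteration 3: 4 < 13 holds -> k = 4 * 2 = 8, s = 7 + 8 = 15.
Iteration 4: 8 < 13 holds -> k = 8 * 2 = 16, s = 15 + 16 = 31.
Iteration 5: 16 < 13 fails; recursion stops.
Total rows emitted: 5.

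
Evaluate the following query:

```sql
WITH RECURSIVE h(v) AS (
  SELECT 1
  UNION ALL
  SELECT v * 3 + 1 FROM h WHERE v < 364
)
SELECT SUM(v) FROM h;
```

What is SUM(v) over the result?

Base: v=1.
Iteration 1: 1 < 364 holds -> v = 1 * 3 + 1 = 4.
Iteration 2: 4 < 364 holds -> v = 4 * 3 + 1 = 13.
Iteration 3: 13 < 364 holds -> v = 13 * 3 + 1 = 40.
Iteration 4: 40 < 364 holds -> v = 40 * 3 + 1 = 121.
Iteration 5: 121 < 364 holds -> v = 121 * 3 + 1 = 364.
Iteration 6: 364 < 364 fails; recursion stops.
SUM(v) = 1 + 4 + 13 + 40 + 121 + 364 = 543.

543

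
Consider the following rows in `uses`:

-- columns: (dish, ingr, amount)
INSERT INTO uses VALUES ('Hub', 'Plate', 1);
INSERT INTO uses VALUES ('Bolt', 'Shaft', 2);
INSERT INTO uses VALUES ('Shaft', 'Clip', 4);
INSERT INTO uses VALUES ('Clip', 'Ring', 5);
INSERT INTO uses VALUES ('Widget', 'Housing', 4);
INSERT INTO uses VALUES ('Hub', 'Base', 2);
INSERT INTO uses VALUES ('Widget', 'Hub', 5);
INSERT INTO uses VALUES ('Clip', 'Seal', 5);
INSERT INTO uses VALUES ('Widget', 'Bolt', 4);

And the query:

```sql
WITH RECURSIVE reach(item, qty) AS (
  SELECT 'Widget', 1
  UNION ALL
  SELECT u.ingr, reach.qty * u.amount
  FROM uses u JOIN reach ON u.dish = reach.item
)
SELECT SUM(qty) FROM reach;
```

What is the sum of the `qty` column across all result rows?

389

Base: (Widget, qty=1).
Iteration 1: components of {Widget} -> Bolt = 1*4 = 4, Housing = 1*4 = 4, Hub = 1*5 = 5.
Iteration 2: components of {Bolt,Housing,Hub} -> Base = 5*2 = 10, Plate = 5*1 = 5, Shaft = 4*2 = 8.
Iteration 3: components of {Base,Plate,Shaft} -> Clip = 8*4 = 32.
Iteration 4: components of {Clip} -> Ring = 32*5 = 160, Seal = 32*5 = 160.
Iteration 5: no further components; recursion stops.
SUM(qty) = 1 + 5 + 4 + 4 + 10 + 5 + 8 + 32 + 160 + 160 = 389.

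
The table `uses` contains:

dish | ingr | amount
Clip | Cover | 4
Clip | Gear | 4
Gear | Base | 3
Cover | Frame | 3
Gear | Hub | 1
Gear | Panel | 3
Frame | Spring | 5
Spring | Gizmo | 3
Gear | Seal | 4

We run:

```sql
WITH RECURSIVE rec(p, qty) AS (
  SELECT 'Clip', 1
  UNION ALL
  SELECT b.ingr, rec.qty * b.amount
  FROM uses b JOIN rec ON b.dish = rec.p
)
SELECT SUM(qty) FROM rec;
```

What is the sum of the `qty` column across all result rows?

Base: (Clip, qty=1).
Iteration 1: components of {Clip} -> Cover = 1*4 = 4, Gear = 1*4 = 4.
Iteration 2: components of {Cover,Gear} -> Base = 4*3 = 12, Frame = 4*3 = 12, Hub = 4*1 = 4, Panel = 4*3 = 12, Seal = 4*4 = 16.
Iteration 3: components of {Base,Frame,Hub,Panel,Seal} -> Spring = 12*5 = 60.
Iteration 4: components of {Spring} -> Gizmo = 60*3 = 180.
Iteration 5: no further components; recursion stops.
SUM(qty) = 1 + 4 + 4 + 12 + 12 + 4 + 12 + 16 + 60 + 180 = 305.

305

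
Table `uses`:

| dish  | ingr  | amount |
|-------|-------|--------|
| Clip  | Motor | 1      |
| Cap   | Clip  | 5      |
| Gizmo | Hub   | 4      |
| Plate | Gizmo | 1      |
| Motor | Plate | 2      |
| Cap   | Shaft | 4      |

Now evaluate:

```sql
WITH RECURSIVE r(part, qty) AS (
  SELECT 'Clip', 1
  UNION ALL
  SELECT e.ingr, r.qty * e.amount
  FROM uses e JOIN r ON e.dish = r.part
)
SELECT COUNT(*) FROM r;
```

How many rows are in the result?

Base: (Clip, qty=1).
Iteration 1: components of {Clip} -> Motor = 1*1 = 1.
Iteration 2: components of {Motor} -> Plate = 1*2 = 2.
Iteration 3: components of {Plate} -> Gizmo = 2*1 = 2.
Iteration 4: components of {Gizmo} -> Hub = 2*4 = 8.
Iteration 5: no further components; recursion stops.
Total rows emitted: 5.

5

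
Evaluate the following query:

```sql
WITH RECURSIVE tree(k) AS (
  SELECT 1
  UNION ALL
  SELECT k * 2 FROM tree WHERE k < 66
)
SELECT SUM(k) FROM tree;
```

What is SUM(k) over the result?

255

Base: k=1.
Iteration 1: 1 < 66 holds -> k = 1 * 2 = 2.
Iteration 2: 2 < 66 holds -> k = 2 * 2 = 4.
Iteration 3: 4 < 66 holds -> k = 4 * 2 = 8.
Iteration 4: 8 < 66 holds -> k = 8 * 2 = 16.
Iteration 5: 16 < 66 holds -> k = 16 * 2 = 32.
Iteration 6: 32 < 66 holds -> k = 32 * 2 = 64.
Iteration 7: 64 < 66 holds -> k = 64 * 2 = 128.
Iteration 8: 128 < 66 fails; recursion stops.
SUM(k) = 1 + 2 + 4 + 8 + 16 + 32 + 64 + 128 = 255.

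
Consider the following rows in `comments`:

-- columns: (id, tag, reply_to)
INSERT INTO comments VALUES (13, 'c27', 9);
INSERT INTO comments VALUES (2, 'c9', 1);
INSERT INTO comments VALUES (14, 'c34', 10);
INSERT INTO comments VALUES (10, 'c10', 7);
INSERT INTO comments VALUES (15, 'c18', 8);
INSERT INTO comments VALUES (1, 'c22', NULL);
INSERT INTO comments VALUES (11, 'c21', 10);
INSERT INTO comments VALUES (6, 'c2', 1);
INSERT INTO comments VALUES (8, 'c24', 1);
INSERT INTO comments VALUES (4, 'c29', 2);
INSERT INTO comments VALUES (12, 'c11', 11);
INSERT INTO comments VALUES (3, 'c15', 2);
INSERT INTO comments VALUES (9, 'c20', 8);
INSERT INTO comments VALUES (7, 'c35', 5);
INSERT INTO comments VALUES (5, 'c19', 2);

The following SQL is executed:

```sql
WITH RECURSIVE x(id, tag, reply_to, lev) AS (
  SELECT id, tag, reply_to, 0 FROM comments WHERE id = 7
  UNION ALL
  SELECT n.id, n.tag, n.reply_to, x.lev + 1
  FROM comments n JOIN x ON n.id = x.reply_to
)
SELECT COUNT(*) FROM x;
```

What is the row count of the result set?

Base: id=7 (c35), reply_to=5, lev 0.
Iteration 1: join on id=5 -> c19 (id 5, reply_to=2, lev 1).
Iteration 2: join on id=2 -> c9 (id 2, reply_to=1, lev 2).
Iteration 3: join on id=1 -> c22 (id 1, reply_to=NULL, lev 3).
Iteration 4: reply_to is NULL; no match; recursion stops.
Total rows emitted: 4.

4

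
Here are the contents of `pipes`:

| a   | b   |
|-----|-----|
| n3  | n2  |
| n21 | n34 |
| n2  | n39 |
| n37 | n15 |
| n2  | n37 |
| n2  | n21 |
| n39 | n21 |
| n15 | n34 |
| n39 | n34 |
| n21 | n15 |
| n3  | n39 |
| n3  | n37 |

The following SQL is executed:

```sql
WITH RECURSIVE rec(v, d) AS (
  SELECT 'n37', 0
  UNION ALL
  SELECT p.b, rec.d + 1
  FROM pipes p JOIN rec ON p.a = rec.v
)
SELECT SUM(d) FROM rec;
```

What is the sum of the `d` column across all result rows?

Base: (n37, d=0).
Iteration 1: edges from {n37} -> (n15, d=1).
Iteration 2: edges from {n15} -> (n34, d=2).
Iteration 3: no outgoing edges from {n34}; recursion stops.
SUM(d) = 0 + 1 + 2 = 3.

3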